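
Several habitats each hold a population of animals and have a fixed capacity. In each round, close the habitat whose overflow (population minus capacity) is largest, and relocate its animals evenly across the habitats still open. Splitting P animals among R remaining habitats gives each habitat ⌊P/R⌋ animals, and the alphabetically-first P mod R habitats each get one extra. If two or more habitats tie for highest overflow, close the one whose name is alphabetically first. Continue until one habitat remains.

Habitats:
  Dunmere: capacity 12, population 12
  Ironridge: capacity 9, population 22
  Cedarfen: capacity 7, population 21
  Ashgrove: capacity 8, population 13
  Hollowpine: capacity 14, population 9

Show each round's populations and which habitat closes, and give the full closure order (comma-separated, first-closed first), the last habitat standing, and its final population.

Round 1: Ashgrove=13 Cedarfen=21 Dunmere=12 Hollowpine=9 Ironridge=22 → close Cedarfen (overflow 14)
  21÷4 = 5 each, +1 to first 1
Round 2: Ashgrove=19 Dunmere=17 Hollowpine=14 Ironridge=27 → close Ironridge (overflow 18)
  27÷3 = 9 each, +1 to first 0
Round 3: Ashgrove=28 Dunmere=26 Hollowpine=23 → close Ashgrove (overflow 20)
  28÷2 = 14 each, +1 to first 0
Round 4: Dunmere=40 Hollowpine=37 → close Dunmere (overflow 28)
  40÷1 = 40 each, +1 to first 0

Closure order: Cedarfen, Ironridge, Ashgrove, Dunmere
Last habitat: Hollowpine with 77 animals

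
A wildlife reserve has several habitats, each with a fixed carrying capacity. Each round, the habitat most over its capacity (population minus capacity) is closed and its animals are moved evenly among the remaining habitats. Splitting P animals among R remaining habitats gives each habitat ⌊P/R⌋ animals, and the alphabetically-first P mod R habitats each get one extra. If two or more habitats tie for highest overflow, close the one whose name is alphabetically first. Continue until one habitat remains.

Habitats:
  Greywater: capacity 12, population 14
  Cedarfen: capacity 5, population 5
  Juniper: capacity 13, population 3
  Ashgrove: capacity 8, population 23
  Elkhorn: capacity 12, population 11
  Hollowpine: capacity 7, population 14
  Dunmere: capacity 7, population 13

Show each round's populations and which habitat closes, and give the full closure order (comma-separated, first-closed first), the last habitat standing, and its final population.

Closure order: Ashgrove, Hollowpine, Dunmere, Cedarfen, Greywater, Elkhorn
Last habitat: Juniper with 83 animals

Round 1: Ashgrove=23 Cedarfen=5 Dunmere=13 Elkhorn=11 Greywater=14 Hollowpine=14 Juniper=3 → close Ashgrove (overflow 15)
  23÷6 = 3 each, +1 to first 5
Round 2: Cedarfen=9 Dunmere=17 Elkhorn=15 Greywater=18 Hollowpine=18 Juniper=6 → close Hollowpine (overflow 11)
  18÷5 = 3 each, +1 to first 3
Round 3: Cedarfen=13 Dunmere=21 Elkhorn=19 Greywater=21 Juniper=9 → close Dunmere (overflow 14)
  21÷4 = 5 each, +1 to first 1
Round 4: Cedarfen=19 Elkhorn=24 Greywater=26 Juniper=14 → close Cedarfen (overflow 14)
  19÷3 = 6 each, +1 to first 1
Round 5: Elkhorn=31 Greywater=32 Juniper=20 → close Greywater (overflow 20)
  32÷2 = 16 each, +1 to first 0
Round 6: Elkhorn=47 Juniper=36 → close Elkhorn (overflow 35)
  47÷1 = 47 each, +1 to first 0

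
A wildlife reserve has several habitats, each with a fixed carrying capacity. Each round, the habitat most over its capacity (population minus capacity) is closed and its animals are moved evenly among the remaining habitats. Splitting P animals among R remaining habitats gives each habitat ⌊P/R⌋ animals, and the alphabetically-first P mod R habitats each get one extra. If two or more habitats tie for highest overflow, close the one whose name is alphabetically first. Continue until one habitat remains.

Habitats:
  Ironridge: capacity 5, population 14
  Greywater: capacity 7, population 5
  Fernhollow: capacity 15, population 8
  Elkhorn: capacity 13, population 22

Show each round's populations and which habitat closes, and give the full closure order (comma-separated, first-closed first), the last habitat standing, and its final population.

Round 1: Elkhorn=22 Fernhollow=8 Greywater=5 Ironridge=14 → close Elkhorn (overflow 9)
  22÷3 = 7 each, +1 to first 1
Round 2: Fernhollow=16 Greywater=12 Ironridge=21 → close Ironridge (overflow 16)
  21÷2 = 10 each, +1 to first 1
Round 3: Fernhollow=27 Greywater=22 → close Greywater (overflow 15)
  22÷1 = 22 each, +1 to first 0

Closure order: Elkhorn, Ironridge, Greywater
Last habitat: Fernhollow with 49 animals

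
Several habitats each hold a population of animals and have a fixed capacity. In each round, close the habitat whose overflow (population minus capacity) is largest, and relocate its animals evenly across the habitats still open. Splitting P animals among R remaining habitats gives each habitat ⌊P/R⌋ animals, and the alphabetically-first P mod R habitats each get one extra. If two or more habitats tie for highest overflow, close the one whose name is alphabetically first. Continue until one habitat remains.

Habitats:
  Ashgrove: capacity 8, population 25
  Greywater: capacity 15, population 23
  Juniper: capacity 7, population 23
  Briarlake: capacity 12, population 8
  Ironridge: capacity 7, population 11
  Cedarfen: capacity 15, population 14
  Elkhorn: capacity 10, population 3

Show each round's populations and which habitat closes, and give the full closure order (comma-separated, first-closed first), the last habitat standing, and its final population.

Closure order: Ashgrove, Juniper, Greywater, Ironridge, Cedarfen, Briarlake
Last habitat: Elkhorn with 107 animals

Round 1: Ashgrove=25 Briarlake=8 Cedarfen=14 Elkhorn=3 Greywater=23 Ironridge=11 Juniper=23 → close Ashgrove (overflow 17)
  25÷6 = 4 each, +1 to first 1
Round 2: Briarlake=13 Cedarfen=18 Elkhorn=7 Greywater=27 Ironridge=15 Juniper=27 → close Juniper (overflow 20)
  27÷5 = 5 each, +1 to first 2
Round 3: Briarlake=19 Cedarfen=24 Elkhorn=12 Greywater=32 Ironridge=20 → close Greywater (overflow 17)
  32÷4 = 8 each, +1 to first 0
Round 4: Briarlake=27 Cedarfen=32 Elkhorn=20 Ironridge=28 → close Ironridge (overflow 21)
  28÷3 = 9 each, +1 to first 1
Round 5: Briarlake=37 Cedarfen=41 Elkhorn=29 → close Cedarfen (overflow 26)
  41÷2 = 20 each, +1 to first 1
Round 6: Briarlake=58 Elkhorn=49 → close Briarlake (overflow 46)
  58÷1 = 58 each, +1 to first 0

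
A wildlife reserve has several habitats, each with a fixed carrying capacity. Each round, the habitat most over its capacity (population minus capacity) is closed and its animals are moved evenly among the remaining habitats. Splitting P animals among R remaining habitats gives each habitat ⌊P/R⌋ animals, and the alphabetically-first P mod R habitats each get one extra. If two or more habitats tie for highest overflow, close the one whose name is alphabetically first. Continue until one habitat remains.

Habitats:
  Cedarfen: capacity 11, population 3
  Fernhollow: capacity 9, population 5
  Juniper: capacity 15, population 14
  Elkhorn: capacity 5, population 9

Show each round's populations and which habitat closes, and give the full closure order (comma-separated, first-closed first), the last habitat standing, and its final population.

Round 1: Cedarfen=3 Elkhorn=9 Fernhollow=5 Juniper=14 → close Elkhorn (overflow 4)
  9÷3 = 3 each, +1 to first 0
Round 2: Cedarfen=6 Fernhollow=8 Juniper=17 → close Juniper (overflow 2)
  17÷2 = 8 each, +1 to first 1
Round 3: Cedarfen=15 Fernhollow=16 → close Fernhollow (overflow 7)
  16÷1 = 16 each, +1 to first 0

Closure order: Elkhorn, Juniper, Fernhollow
Last habitat: Cedarfen with 31 animals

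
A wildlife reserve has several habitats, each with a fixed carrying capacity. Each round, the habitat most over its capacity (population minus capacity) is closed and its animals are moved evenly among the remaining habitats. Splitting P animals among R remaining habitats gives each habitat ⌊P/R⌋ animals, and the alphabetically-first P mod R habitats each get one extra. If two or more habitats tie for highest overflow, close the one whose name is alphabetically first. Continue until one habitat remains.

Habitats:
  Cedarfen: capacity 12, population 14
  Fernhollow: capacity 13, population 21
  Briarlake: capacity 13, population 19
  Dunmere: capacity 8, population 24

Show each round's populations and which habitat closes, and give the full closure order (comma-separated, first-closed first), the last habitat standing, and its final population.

Round 1: Briarlake=19 Cedarfen=14 Dunmere=24 Fernhollow=21 → close Dunmere (overflow 16)
  24÷3 = 8 each, +1 to first 0
Round 2: Briarlake=27 Cedarfen=22 Fernhollow=29 → close Fernhollow (overflow 16)
  29÷2 = 14 each, +1 to first 1
Round 3: Briarlake=42 Cedarfen=36 → close Briarlake (overflow 29)
  42÷1 = 42 each, +1 to first 0

Closure order: Dunmere, Fernhollow, Briarlake
Last habitat: Cedarfen with 78 animals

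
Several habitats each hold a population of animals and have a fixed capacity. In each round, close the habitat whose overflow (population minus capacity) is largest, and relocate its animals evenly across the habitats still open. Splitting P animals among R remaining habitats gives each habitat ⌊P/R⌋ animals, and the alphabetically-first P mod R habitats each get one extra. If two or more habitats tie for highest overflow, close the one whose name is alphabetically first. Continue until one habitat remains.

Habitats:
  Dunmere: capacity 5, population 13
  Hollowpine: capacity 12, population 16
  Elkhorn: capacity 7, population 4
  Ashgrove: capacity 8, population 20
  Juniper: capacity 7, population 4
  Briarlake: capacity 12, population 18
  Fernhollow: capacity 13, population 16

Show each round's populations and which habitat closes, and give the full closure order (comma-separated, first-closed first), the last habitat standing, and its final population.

Closure order: Ashgrove, Dunmere, Briarlake, Fernhollow, Hollowpine, Elkhorn
Last habitat: Juniper with 91 animals

Round 1: Ashgrove=20 Briarlake=18 Dunmere=13 Elkhorn=4 Fernhollow=16 Hollowpine=16 Juniper=4 → close Ashgrove (overflow 12)
  20÷6 = 3 each, +1 to first 2
Round 2: Briarlake=22 Dunmere=17 Elkhorn=7 Fernhollow=19 Hollowpine=19 Juniper=7 → close Dunmere (overflow 12)
  17÷5 = 3 each, +1 to first 2
Round 3: Briarlake=26 Elkhorn=11 Fernhollow=22 Hollowpine=22 Juniper=10 → close Briarlake (overflow 14)
  26÷4 = 6 each, +1 to first 2
Round 4: Elkhorn=18 Fernhollow=29 Hollowpine=28 Juniper=16 → close Fernhollow (overflow 16)
  29÷3 = 9 each, +1 to first 2
Round 5: Elkhorn=28 Hollowpine=38 Juniper=25 → close Hollowpine (overflow 26)
  38÷2 = 19 each, +1 to first 0
Round 6: Elkhorn=47 Juniper=44 → close Elkhorn (overflow 40)
  47÷1 = 47 each, +1 to first 0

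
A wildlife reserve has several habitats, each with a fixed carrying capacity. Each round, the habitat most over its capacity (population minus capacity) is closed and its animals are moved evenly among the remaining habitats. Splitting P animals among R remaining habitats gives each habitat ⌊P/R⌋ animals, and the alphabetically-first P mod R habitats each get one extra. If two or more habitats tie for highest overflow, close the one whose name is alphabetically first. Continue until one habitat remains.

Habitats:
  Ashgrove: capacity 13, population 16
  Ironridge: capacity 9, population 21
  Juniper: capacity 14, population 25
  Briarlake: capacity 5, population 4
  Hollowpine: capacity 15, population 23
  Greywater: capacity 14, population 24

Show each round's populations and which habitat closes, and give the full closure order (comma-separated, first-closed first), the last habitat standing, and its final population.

Closure order: Ironridge, Juniper, Greywater, Hollowpine, Ashgrove
Last habitat: Briarlake with 113 animals

Round 1: Ashgrove=16 Briarlake=4 Greywater=24 Hollowpine=23 Ironridge=21 Juniper=25 → close Ironridge (overflow 12)
  21÷5 = 4 each, +1 to first 1
Round 2: Ashgrove=21 Briarlake=8 Greywater=28 Hollowpine=27 Juniper=29 → close Juniper (overflow 15)
  29÷4 = 7 each, +1 to first 1
Round 3: Ashgrove=29 Briarlake=15 Greywater=35 Hollowpine=34 → close Greywater (overflow 21)
  35÷3 = 11 each, +1 to first 2
Round 4: Ashgrove=41 Briarlake=27 Hollowpine=45 → close Hollowpine (overflow 30)
  45÷2 = 22 each, +1 to first 1
Round 5: Ashgrove=64 Briarlake=49 → close Ashgrove (overflow 51)
  64÷1 = 64 each, +1 to first 0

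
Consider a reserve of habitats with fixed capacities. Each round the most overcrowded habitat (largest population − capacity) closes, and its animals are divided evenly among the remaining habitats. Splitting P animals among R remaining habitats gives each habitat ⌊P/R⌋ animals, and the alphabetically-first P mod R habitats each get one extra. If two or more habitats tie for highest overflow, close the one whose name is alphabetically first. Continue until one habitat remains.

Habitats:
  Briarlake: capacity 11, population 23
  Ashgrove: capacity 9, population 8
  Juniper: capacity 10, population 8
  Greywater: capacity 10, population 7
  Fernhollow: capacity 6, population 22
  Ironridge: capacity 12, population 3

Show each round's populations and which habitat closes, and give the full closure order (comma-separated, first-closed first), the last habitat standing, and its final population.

Closure order: Fernhollow, Briarlake, Ashgrove, Greywater, Juniper
Last habitat: Ironridge with 71 animals

Round 1: Ashgrove=8 Briarlake=23 Fernhollow=22 Greywater=7 Ironridge=3 Juniper=8 → close Fernhollow (overflow 16)
  22÷5 = 4 each, +1 to first 2
Round 2: Ashgrove=13 Briarlake=28 Greywater=11 Ironridge=7 Juniper=12 → close Briarlake (overflow 17)
  28÷4 = 7 each, +1 to first 0
Round 3: Ashgrove=20 Greywater=18 Ironridge=14 Juniper=19 → close Ashgrove (overflow 11)
  20÷3 = 6 each, +1 to first 2
Round 4: Greywater=25 Ironridge=21 Juniper=25 → close Greywater (overflow 15)
  25÷2 = 12 each, +1 to first 1
Round 5: Ironridge=34 Juniper=37 → close Juniper (overflow 27)
  37÷1 = 37 each, +1 to first 0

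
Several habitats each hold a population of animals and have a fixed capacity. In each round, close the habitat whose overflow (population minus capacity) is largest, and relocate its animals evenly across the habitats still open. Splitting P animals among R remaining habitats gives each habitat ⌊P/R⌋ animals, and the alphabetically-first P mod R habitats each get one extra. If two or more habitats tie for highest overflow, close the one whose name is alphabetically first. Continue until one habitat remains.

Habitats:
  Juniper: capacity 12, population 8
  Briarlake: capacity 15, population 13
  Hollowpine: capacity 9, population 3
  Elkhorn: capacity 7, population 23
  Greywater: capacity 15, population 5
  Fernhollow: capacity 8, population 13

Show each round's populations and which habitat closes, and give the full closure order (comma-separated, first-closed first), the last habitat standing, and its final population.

Round 1: Briarlake=13 Elkhorn=23 Fernhollow=13 Greywater=5 Hollowpine=3 Juniper=8 → close Elkhorn (overflow 16)
  23÷5 = 4 each, +1 to first 3
Round 2: Briarlake=18 Fernhollow=18 Greywater=10 Hollowpine=7 Juniper=12 → close Fernhollow (overflow 10)
  18÷4 = 4 each, +1 to first 2
Round 3: Briarlake=23 Greywater=15 Hollowpine=11 Juniper=16 → close Briarlake (overflow 8)
  23÷3 = 7 each, +1 to first 2
Round 4: Greywater=23 Hollowpine=19 Juniper=23 → close Juniper (overflow 11)
  23÷2 = 11 each, +1 to first 1
Round 5: Greywater=35 Hollowpine=30 → close Hollowpine (overflow 21)
  30÷1 = 30 each, +1 to first 0

Closure order: Elkhorn, Fernhollow, Briarlake, Juniper, Hollowpine
Last habitat: Greywater with 65 animals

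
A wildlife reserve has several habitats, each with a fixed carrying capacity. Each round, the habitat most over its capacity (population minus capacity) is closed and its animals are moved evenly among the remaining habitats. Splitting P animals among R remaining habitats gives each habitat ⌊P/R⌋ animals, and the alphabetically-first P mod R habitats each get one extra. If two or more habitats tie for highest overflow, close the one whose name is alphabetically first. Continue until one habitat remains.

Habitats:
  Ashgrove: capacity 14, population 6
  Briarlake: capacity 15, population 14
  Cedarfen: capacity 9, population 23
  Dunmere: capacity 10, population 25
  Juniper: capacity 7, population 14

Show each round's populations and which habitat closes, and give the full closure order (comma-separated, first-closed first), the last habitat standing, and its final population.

Round 1: Ashgrove=6 Briarlake=14 Cedarfen=23 Dunmere=25 Juniper=14 → close Dunmere (overflow 15)
  25÷4 = 6 each, +1 to first 1
Round 2: Ashgrove=13 Briarlake=20 Cedarfen=29 Juniper=20 → close Cedarfen (overflow 20)
  29÷3 = 9 each, +1 to first 2
Round 3: Ashgrove=23 Briarlake=30 Juniper=29 → close Juniper (overflow 22)
  29÷2 = 14 each, +1 to first 1
Round 4: Ashgrove=38 Briarlake=44 → close Briarlake (overflow 29)
  44÷1 = 44 each, +1 to first 0

Closure order: Dunmere, Cedarfen, Juniper, Briarlake
Last habitat: Ashgrove with 82 animals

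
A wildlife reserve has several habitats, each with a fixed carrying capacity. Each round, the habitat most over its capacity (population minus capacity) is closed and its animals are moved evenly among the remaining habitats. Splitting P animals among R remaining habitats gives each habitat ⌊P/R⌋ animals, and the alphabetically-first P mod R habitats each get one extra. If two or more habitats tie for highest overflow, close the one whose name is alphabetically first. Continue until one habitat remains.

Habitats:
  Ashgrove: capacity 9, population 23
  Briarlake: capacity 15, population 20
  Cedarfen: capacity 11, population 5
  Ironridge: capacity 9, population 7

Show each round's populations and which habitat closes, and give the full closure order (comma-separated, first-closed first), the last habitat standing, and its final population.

Closure order: Ashgrove, Briarlake, Ironridge
Last habitat: Cedarfen with 55 animals

Round 1: Ashgrove=23 Briarlake=20 Cedarfen=5 Ironridge=7 → close Ashgrove (overflow 14)
  23÷3 = 7 each, +1 to first 2
Round 2: Briarlake=28 Cedarfen=13 Ironridge=14 → close Briarlake (overflow 13)
  28÷2 = 14 each, +1 to first 0
Round 3: Cedarfen=27 Ironridge=28 → close Ironridge (overflow 19)
  28÷1 = 28 each, +1 to first 0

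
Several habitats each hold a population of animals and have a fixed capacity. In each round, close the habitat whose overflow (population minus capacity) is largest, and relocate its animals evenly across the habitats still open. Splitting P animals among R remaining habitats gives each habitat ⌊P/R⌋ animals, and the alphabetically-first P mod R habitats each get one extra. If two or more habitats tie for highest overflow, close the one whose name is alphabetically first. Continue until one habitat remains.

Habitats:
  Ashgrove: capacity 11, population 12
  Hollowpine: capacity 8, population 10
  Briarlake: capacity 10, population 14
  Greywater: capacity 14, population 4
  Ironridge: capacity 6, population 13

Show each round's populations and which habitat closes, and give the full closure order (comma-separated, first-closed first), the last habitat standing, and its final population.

Closure order: Ironridge, Briarlake, Ashgrove, Hollowpine
Last habitat: Greywater with 53 animals

Round 1: Ashgrove=12 Briarlake=14 Greywater=4 Hollowpine=10 Ironridge=13 → close Ironridge (overflow 7)
  13÷4 = 3 each, +1 to first 1
Round 2: Ashgrove=16 Briarlake=17 Greywater=7 Hollowpine=13 → close Briarlake (overflow 7)
  17÷3 = 5 each, +1 to first 2
Round 3: Ashgrove=22 Greywater=13 Hollowpine=18 → close Ashgrove (overflow 11)
  22÷2 = 11 each, +1 to first 0
Round 4: Greywater=24 Hollowpine=29 → close Hollowpine (overflow 21)
  29÷1 = 29 each, +1 to first 0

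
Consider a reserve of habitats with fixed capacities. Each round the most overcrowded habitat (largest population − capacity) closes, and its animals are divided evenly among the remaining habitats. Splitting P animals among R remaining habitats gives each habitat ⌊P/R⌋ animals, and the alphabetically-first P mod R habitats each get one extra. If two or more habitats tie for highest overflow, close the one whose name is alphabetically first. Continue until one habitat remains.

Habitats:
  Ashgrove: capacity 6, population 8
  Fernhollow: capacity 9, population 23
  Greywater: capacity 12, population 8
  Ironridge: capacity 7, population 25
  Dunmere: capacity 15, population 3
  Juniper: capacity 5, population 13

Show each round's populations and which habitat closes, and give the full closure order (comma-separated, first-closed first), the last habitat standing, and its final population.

Round 1: Ashgrove=8 Dunmere=3 Fernhollow=23 Greywater=8 Ironridge=25 Juniper=13 → close Ironridge (overflow 18)
  25÷5 = 5 each, +1 to first 0
Round 2: Ashgrove=13 Dunmere=8 Fernhollow=28 Greywater=13 Juniper=18 → close Fernhollow (overflow 19)
  28÷4 = 7 each, +1 to first 0
Round 3: Ashgrove=20 Dunmere=15 Greywater=20 Juniper=25 → close Juniper (overflow 20)
  25÷3 = 8 each, +1 to first 1
Round 4: Ashgrove=29 Dunmere=23 Greywater=28 → close Ashgrove (overflow 23)
  29÷2 = 14 each, +1 to first 1
Round 5: Dunmere=38 Greywater=42 → close Greywater (overflow 30)
  42÷1 = 42 each, +1 to first 0

Closure order: Ironridge, Fernhollow, Juniper, Ashgrove, Greywater
Last habitat: Dunmere with 80 animals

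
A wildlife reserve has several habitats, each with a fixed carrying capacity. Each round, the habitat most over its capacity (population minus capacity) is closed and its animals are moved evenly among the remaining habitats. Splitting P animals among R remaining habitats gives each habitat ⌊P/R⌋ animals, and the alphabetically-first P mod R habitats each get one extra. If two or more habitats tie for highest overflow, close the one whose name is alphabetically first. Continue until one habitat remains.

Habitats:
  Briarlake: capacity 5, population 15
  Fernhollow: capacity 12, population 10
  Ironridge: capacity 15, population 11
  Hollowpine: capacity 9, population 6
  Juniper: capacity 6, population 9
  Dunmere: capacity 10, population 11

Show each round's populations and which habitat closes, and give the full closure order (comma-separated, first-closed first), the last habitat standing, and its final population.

Closure order: Briarlake, Juniper, Dunmere, Fernhollow, Hollowpine
Last habitat: Ironridge with 62 animals

Round 1: Briarlake=15 Dunmere=11 Fernhollow=10 Hollowpine=6 Ironridge=11 Juniper=9 → close Briarlake (overflow 10)
  15÷5 = 3 each, +1 to first 0
Round 2: Dunmere=14 Fernhollow=13 Hollowpine=9 Ironridge=14 Juniper=12 → close Juniper (overflow 6)
  12÷4 = 3 each, +1 to first 0
Round 3: Dunmere=17 Fernhollow=16 Hollowpine=12 Ironridge=17 → close Dunmere (overflow 7)
  17÷3 = 5 each, +1 to first 2
Round 4: Fernhollow=22 Hollowpine=18 Ironridge=22 → close Fernhollow (overflow 10)
  22÷2 = 11 each, +1 to first 0
Round 5: Hollowpine=29 Ironridge=33 → close Hollowpine (overflow 20)
  29÷1 = 29 each, +1 to first 0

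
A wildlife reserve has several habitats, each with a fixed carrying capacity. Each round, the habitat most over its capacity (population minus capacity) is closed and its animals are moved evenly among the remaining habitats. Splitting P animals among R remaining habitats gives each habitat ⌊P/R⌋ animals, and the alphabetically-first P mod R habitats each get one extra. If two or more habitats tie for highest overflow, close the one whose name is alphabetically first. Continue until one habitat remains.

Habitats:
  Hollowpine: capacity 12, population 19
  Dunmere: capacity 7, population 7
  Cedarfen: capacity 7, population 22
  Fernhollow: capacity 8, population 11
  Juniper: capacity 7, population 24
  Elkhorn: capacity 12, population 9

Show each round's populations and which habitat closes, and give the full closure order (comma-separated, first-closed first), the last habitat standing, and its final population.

Round 1: Cedarfen=22 Dunmere=7 Elkhorn=9 Fernhollow=11 Hollowpine=19 Juniper=24 → close Juniper (overflow 17)
  24÷5 = 4 each, +1 to first 4
Round 2: Cedarfen=27 Dunmere=12 Elkhorn=14 Fernhollow=16 Hollowpine=23 → close Cedarfen (overflow 20)
  27÷4 = 6 each, +1 to first 3
Round 3: Dunmere=19 Elkhorn=21 Fernhollow=23 Hollowpine=29 → close Hollowpine (overflow 17)
  29÷3 = 9 each, +1 to first 2
Round 4: Dunmere=29 Elkhorn=31 Fernhollow=32 → close Fernhollow (overflow 24)
  32÷2 = 16 each, +1 to first 0
Round 5: Dunmere=45 Elkhorn=47 → close Dunmere (overflow 38)
  45÷1 = 45 each, +1 to first 0

Closure order: Juniper, Cedarfen, Hollowpine, Fernhollow, Dunmere
Last habitat: Elkhorn with 92 animals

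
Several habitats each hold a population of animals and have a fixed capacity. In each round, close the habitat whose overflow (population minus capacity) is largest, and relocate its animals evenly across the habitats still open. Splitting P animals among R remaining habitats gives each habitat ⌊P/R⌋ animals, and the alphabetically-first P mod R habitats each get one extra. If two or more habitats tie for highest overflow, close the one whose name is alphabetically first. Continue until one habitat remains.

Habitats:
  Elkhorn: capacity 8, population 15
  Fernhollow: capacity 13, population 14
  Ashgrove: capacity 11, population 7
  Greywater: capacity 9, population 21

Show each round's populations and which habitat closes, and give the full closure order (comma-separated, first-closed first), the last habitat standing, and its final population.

Closure order: Greywater, Elkhorn, Fernhollow
Last habitat: Ashgrove with 57 animals

Round 1: Ashgrove=7 Elkhorn=15 Fernhollow=14 Greywater=21 → close Greywater (overflow 12)
  21÷3 = 7 each, +1 to first 0
Round 2: Ashgrove=14 Elkhorn=22 Fernhollow=21 → close Elkhorn (overflow 14)
  22÷2 = 11 each, +1 to first 0
Round 3: Ashgrove=25 Fernhollow=32 → close Fernhollow (overflow 19)
  32÷1 = 32 each, +1 to first 0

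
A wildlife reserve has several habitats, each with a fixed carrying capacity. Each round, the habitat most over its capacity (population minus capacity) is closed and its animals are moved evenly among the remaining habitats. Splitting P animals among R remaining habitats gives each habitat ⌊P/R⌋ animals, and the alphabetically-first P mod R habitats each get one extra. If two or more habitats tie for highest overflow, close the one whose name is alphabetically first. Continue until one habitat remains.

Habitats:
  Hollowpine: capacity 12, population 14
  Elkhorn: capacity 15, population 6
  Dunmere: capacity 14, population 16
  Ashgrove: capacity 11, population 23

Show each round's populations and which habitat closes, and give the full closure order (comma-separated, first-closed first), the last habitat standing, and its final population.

Round 1: Ashgrove=23 Dunmere=16 Elkhorn=6 Hollowpine=14 → close Ashgrove (overflow 12)
  23÷3 = 7 each, +1 to first 2
Round 2: Dunmere=24 Elkhorn=14 Hollowpine=21 → close Dunmere (overflow 10)
  24÷2 = 12 each, +1 to first 0
Round 3: Elkhorn=26 Hollowpine=33 → close Hollowpine (overflow 21)
  33÷1 = 33 each, +1 to first 0

Closure order: Ashgrove, Dunmere, Hollowpine
Last habitat: Elkhorn with 59 animals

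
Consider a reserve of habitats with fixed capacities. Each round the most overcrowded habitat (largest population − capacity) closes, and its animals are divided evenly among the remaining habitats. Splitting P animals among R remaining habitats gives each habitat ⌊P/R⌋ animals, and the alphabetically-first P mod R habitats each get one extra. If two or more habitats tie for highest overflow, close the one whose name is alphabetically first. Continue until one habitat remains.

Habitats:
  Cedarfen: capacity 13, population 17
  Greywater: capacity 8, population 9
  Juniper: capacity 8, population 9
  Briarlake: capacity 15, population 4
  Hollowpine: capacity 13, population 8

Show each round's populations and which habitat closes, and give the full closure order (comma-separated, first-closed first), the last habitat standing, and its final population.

Closure order: Cedarfen, Greywater, Juniper, Hollowpine
Last habitat: Briarlake with 47 animals

Round 1: Briarlake=4 Cedarfen=17 Greywater=9 Hollowpine=8 Juniper=9 → close Cedarfen (overflow 4)
  17÷4 = 4 each, +1 to first 1
Round 2: Briarlake=9 Greywater=13 Hollowpine=12 Juniper=13 → close Greywater (overflow 5)
  13÷3 = 4 each, +1 to first 1
Round 3: Briarlake=14 Hollowpine=16 Juniper=17 → close Juniper (overflow 9)
  17÷2 = 8 each, +1 to first 1
Round 4: Briarlake=23 Hollowpine=24 → close Hollowpine (overflow 11)
  24÷1 = 24 each, +1 to first 0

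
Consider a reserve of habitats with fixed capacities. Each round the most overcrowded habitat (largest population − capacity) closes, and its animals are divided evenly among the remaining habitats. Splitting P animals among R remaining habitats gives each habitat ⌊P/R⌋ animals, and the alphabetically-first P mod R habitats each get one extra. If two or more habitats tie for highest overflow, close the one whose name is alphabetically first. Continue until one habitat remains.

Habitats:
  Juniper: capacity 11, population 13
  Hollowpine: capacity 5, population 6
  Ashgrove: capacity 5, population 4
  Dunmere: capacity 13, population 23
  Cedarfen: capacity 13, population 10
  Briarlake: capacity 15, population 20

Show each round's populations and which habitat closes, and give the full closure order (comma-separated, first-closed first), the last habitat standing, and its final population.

Closure order: Dunmere, Briarlake, Juniper, Ashgrove, Hollowpine
Last habitat: Cedarfen with 76 animals

Round 1: Ashgrove=4 Briarlake=20 Cedarfen=10 Dunmere=23 Hollowpine=6 Juniper=13 → close Dunmere (overflow 10)
  23÷5 = 4 each, +1 to first 3
Round 2: Ashgrove=9 Briarlake=25 Cedarfen=15 Hollowpine=10 Juniper=17 → close Briarlake (overflow 10)
  25÷4 = 6 each, +1 to first 1
Round 3: Ashgrove=16 Cedarfen=21 Hollowpine=16 Juniper=23 → close Juniper (overflow 12)
  23÷3 = 7 each, +1 to first 2
Round 4: Ashgrove=24 Cedarfen=29 Hollowpine=23 → close Ashgrove (overflow 19)
  24÷2 = 12 each, +1 to first 0
Round 5: Cedarfen=41 Hollowpine=35 → close Hollowpine (overflow 30)
  35÷1 = 35 each, +1 to first 0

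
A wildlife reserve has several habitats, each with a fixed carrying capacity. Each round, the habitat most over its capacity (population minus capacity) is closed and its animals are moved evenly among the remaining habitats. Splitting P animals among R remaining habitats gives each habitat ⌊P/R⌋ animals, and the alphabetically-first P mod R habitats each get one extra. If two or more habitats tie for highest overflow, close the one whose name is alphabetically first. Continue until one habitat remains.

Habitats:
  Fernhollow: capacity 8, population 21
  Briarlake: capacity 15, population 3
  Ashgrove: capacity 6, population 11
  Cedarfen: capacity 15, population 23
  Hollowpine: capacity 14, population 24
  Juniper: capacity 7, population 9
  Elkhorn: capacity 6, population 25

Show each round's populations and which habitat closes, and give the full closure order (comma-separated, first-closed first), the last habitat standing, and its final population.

Round 1: Ashgrove=11 Briarlake=3 Cedarfen=23 Elkhorn=25 Fernhollow=21 Hollowpine=24 Juniper=9 → close Elkhorn (overflow 19)
  25÷6 = 4 each, +1 to first 1
Round 2: Ashgrove=16 Briarlake=7 Cedarfen=27 Fernhollow=25 Hollowpine=28 Juniper=13 → close Fernhollow (overflow 17)
  25÷5 = 5 each, +1 to first 0
Round 3: Ashgrove=21 Briarlake=12 Cedarfen=32 Hollowpine=33 Juniper=18 → close Hollowpine (overflow 19)
  33÷4 = 8 each, +1 to first 1
Round 4: Ashgrove=30 Briarlake=20 Cedarfen=40 Juniper=26 → close Cedarfen (overflow 25)
  40÷3 = 13 each, +1 to first 1
Round 5: Ashgrove=44 Briarlake=33 Juniper=39 → close Ashgrove (overflow 38)
  44÷2 = 22 each, +1 to first 0
Round 6: Briarlake=55 Juniper=61 → close Juniper (overflow 54)
  61÷1 = 61 each, +1 to first 0

Closure order: Elkhorn, Fernhollow, Hollowpine, Cedarfen, Ashgrove, Juniper
Last habitat: Briarlake with 116 animals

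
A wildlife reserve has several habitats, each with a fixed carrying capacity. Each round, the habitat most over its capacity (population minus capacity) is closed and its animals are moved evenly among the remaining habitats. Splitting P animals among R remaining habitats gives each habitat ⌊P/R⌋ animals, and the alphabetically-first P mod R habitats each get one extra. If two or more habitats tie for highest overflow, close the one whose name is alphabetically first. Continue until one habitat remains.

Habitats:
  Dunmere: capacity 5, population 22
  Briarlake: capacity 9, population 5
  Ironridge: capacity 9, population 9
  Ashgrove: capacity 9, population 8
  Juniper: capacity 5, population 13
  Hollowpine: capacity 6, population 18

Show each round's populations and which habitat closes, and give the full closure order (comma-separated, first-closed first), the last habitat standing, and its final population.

Closure order: Dunmere, Hollowpine, Juniper, Ashgrove, Ironridge
Last habitat: Briarlake with 75 animals

Round 1: Ashgrove=8 Briarlake=5 Dunmere=22 Hollowpine=18 Ironridge=9 Juniper=13 → close Dunmere (overflow 17)
  22÷5 = 4 each, +1 to first 2
Round 2: Ashgrove=13 Briarlake=10 Hollowpine=22 Ironridge=13 Juniper=17 → close Hollowpine (overflow 16)
  22÷4 = 5 each, +1 to first 2
Round 3: Ashgrove=19 Briarlake=16 Ironridge=18 Juniper=22 → close Juniper (overflow 17)
  22÷3 = 7 each, +1 to first 1
Round 4: Ashgrove=27 Briarlake=23 Ironridge=25 → close Ashgrove (overflow 18)
  27÷2 = 13 each, +1 to first 1
Round 5: Briarlake=37 Ironridge=38 → close Ironridge (overflow 29)
  38÷1 = 38 each, +1 to first 0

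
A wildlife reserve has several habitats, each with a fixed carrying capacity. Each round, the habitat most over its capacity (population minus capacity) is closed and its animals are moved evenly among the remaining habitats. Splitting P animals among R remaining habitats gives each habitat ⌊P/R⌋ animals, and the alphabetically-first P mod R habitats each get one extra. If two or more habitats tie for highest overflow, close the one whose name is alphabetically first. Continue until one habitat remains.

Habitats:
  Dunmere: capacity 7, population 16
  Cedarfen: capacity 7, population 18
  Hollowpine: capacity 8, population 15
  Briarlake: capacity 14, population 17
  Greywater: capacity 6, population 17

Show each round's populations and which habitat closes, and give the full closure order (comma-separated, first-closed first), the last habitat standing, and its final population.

Round 1: Briarlake=17 Cedarfen=18 Dunmere=16 Greywater=17 Hollowpine=15 → close Cedarfen (overflow 11)
  18÷4 = 4 each, +1 to first 2
Round 2: Briarlake=22 Dunmere=21 Greywater=21 Hollowpine=19 → close Greywater (overflow 15)
  21÷3 = 7 each, +1 to first 0
Round 3: Briarlake=29 Dunmere=28 Hollowpine=26 → close Dunmere (overflow 21)
  28÷2 = 14 each, +1 to first 0
Round 4: Briarlake=43 Hollowpine=40 → close Hollowpine (overflow 32)
  40÷1 = 40 each, +1 to first 0

Closure order: Cedarfen, Greywater, Dunmere, Hollowpine
Last habitat: Briarlake with 83 animals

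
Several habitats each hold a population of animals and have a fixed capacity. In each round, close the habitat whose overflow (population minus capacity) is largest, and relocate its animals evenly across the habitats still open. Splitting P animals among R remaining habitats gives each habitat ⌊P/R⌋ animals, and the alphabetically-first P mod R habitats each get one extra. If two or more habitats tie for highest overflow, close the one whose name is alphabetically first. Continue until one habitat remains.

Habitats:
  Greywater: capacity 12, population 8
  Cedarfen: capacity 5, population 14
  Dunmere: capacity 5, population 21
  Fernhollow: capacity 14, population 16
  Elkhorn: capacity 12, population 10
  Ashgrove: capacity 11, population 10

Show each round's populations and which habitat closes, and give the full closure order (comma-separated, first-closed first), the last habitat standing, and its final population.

Closure order: Dunmere, Cedarfen, Fernhollow, Ashgrove, Elkhorn
Last habitat: Greywater with 79 animals

Round 1: Ashgrove=10 Cedarfen=14 Dunmere=21 Elkhorn=10 Fernhollow=16 Greywater=8 → close Dunmere (overflow 16)
  21÷5 = 4 each, +1 to first 1
Round 2: Ashgrove=15 Cedarfen=18 Elkhorn=14 Fernhollow=20 Greywater=12 → close Cedarfen (overflow 13)
  18÷4 = 4 each, +1 to first 2
Round 3: Ashgrove=20 Elkhorn=19 Fernhollow=24 Greywater=16 → close Fernhollow (overflow 10)
  24÷3 = 8 each, +1 to first 0
Round 4: Ashgrove=28 Elkhorn=27 Greywater=24 → close Ashgrove (overflow 17)
  28÷2 = 14 each, +1 to first 0
Round 5: Elkhorn=41 Greywater=38 → close Elkhorn (overflow 29)
  41÷1 = 41 each, +1 to first 0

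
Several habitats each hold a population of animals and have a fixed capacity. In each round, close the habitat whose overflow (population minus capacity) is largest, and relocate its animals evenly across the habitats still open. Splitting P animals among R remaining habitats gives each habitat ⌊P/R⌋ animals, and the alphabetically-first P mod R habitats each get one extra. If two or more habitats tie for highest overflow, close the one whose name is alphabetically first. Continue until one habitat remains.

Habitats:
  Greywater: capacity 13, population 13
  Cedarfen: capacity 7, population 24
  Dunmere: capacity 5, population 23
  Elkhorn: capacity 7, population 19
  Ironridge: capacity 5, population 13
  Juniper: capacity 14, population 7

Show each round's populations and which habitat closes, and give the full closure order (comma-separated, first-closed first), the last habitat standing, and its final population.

Closure order: Dunmere, Cedarfen, Elkhorn, Ironridge, Greywater
Last habitat: Juniper with 99 animals

Round 1: Cedarfen=24 Dunmere=23 Elkhorn=19 Greywater=13 Ironridge=13 Juniper=7 → close Dunmere (overflow 18)
  23÷5 = 4 each, +1 to first 3
Round 2: Cedarfen=29 Elkhorn=24 Greywater=18 Ironridge=17 Juniper=11 → close Cedarfen (overflow 22)
  29÷4 = 7 each, +1 to first 1
Round 3: Elkhorn=32 Greywater=25 Ironridge=24 Juniper=18 → close Elkhorn (overflow 25)
  32÷3 = 10 each, +1 to first 2
Round 4: Greywater=36 Ironridge=35 Juniper=28 → close Ironridge (overflow 30)
  35÷2 = 17 each, +1 to first 1
Round 5: Greywater=54 Juniper=45 → close Greywater (overflow 41)
  54÷1 = 54 each, +1 to first 0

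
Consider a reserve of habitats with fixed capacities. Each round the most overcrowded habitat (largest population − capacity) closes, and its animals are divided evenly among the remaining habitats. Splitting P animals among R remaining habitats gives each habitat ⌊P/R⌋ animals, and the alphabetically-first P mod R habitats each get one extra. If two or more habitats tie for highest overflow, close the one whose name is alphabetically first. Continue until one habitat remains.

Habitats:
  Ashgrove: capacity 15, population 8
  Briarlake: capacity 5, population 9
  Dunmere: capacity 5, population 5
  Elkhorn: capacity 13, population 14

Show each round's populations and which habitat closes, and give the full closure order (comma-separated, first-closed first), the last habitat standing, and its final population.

Closure order: Briarlake, Elkhorn, Dunmere
Last habitat: Ashgrove with 36 animals

Round 1: Ashgrove=8 Briarlake=9 Dunmere=5 Elkhorn=14 → close Briarlake (overflow 4)
  9÷3 = 3 each, +1 to first 0
Round 2: Ashgrove=11 Dunmere=8 Elkhorn=17 → close Elkhorn (overflow 4)
  17÷2 = 8 each, +1 to first 1
Round 3: Ashgrove=20 Dunmere=16 → close Dunmere (overflow 11)
  16÷1 = 16 each, +1 to first 0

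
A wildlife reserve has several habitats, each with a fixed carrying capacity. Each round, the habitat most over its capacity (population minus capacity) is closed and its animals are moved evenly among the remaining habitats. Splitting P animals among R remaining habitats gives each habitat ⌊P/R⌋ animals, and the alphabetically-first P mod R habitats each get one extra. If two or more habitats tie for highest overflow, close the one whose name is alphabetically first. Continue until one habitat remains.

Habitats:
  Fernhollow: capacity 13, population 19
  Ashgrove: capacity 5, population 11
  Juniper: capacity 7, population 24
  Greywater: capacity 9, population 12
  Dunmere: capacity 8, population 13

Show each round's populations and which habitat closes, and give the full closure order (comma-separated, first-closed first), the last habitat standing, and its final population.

Closure order: Juniper, Ashgrove, Fernhollow, Dunmere
Last habitat: Greywater with 79 animals

Round 1: Ashgrove=11 Dunmere=13 Fernhollow=19 Greywater=12 Juniper=24 → close Juniper (overflow 17)
  24÷4 = 6 each, +1 to first 0
Round 2: Ashgrove=17 Dunmere=19 Fernhollow=25 Greywater=18 → close Ashgrove (overflow 12)
  17÷3 = 5 each, +1 to first 2
Round 3: Dunmere=25 Fernhollow=31 Greywater=23 → close Fernhollow (overflow 18)
  31÷2 = 15 each, +1 to first 1
Round 4: Dunmere=41 Greywater=38 → close Dunmere (overflow 33)
  41÷1 = 41 each, +1 to first 0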